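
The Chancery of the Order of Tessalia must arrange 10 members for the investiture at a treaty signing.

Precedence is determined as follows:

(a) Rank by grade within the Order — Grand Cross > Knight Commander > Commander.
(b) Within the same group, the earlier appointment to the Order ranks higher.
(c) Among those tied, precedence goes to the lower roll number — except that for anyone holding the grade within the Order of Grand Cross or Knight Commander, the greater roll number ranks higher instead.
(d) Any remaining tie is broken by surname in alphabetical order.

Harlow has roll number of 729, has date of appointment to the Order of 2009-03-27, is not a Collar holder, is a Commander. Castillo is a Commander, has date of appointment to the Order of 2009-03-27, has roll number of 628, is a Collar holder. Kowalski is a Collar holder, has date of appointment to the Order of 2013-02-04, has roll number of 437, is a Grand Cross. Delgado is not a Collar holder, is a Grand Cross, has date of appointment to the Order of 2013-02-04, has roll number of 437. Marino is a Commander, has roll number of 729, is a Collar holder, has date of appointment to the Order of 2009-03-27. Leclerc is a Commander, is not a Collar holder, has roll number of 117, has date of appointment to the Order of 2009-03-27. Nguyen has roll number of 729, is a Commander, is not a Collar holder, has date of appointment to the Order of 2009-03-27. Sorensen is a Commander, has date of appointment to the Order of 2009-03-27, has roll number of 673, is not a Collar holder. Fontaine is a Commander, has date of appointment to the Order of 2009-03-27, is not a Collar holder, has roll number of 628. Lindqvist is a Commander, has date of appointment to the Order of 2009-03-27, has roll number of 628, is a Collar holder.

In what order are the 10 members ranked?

Delgado, Kowalski, Leclerc, Castillo, Fontaine, Lindqvist, Sorensen, Harlow, Marino, Nguyen

By grade within the Order: Delgado and Kowalski (Grand Cross); then Leclerc, Castillo, Fontaine, Lindqvist, Sorensen, Harlow, Marino and Nguyen (Commander).
Delgado and Kowalski both have date of appointment to the Order 2013-02-04, so the next rule applies.
Delgado and Kowalski both have roll number 437, so the next rule applies.
Among Delgado and Kowalski, alphabetically by surname: Delgado before Kowalski.
Leclerc, Castillo, Fontaine, Lindqvist, Sorensen, Harlow, Marino and Nguyen all have date of appointment to the Order 2009-03-27, so the next rule applies.
Among Leclerc, Castillo, Fontaine, Lindqvist, Sorensen, Harlow, Marino and Nguyen, by roll number (lower first): Leclerc (117) before Castillo, Fontaine and Lindqvist (628) before Sorensen (673) before Harlow, Marino and Nguyen (729).
Among Castillo, Fontaine and Lindqvist, alphabetically by surname: Castillo before Fontaine before Lindqvist.
Among Harlow, Marino and Nguyen, alphabetically by surname: Harlow before Marino before Nguyen.
Full order: Delgado, Kowalski, Leclerc, Castillo, Fontaine, Lindqvist, Sorensen, Harlow, Marino, Nguyen.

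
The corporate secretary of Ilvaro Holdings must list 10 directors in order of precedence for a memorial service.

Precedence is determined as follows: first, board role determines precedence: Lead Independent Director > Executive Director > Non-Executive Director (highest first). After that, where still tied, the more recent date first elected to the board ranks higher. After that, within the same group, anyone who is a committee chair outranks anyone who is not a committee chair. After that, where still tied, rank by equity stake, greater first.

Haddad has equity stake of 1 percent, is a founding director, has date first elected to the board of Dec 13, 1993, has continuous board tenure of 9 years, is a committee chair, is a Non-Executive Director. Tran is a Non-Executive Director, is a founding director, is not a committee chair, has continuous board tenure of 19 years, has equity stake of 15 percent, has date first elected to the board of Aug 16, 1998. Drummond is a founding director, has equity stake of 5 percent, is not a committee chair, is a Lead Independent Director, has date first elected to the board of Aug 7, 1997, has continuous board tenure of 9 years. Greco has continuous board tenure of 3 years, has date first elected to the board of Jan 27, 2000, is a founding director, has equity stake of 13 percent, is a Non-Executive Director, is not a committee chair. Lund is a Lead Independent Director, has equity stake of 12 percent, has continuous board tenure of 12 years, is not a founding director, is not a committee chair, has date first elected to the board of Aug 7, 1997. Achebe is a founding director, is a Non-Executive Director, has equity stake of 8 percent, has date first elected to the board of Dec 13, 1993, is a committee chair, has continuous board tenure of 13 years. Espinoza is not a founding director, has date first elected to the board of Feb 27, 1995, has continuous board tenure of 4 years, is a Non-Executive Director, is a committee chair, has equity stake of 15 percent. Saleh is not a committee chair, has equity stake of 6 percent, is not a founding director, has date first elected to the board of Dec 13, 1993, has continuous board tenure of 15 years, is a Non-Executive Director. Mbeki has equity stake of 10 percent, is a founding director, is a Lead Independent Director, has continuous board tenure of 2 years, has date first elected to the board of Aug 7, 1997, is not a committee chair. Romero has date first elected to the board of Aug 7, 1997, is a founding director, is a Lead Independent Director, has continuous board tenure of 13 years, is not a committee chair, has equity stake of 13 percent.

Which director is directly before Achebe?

By board role: Romero, Lund, Mbeki and Drummond (Lead Independent Director); then Greco, Tran, Espinoza, Achebe, Haddad and Saleh (Non-Executive Director).
Romero, Lund, Mbeki and Drummond all have date first elected to the board Aug 7, 1997, so the next rule applies.
Romero, Lund, Mbeki and Drummond are each not a committee chair, so the next rule applies.
Among Romero, Lund, Mbeki and Drummond, by equity stake (higher first): Romero (13 percent) before Lund (12 percent) before Mbeki (10 percent) before Drummond (5 percent).
Among Greco, Tran, Espinoza, Achebe, Haddad and Saleh, by date first elected to the board (later first): Greco (Jan 27, 2000) before Tran (Aug 16, 1998) before Espinoza (Feb 27, 1995) before Achebe, Haddad and Saleh (Dec 13, 1993).
Among Achebe, Haddad and Saleh, a committee chair before not a committee chair: Achebe and Haddad (a committee chair) before Saleh (not a committee chair).
Among Achebe and Haddad, by equity stake (higher first): Achebe (8 percent) before Haddad (1 percent).
Order: Romero, Lund, Mbeki, Drummond, Greco, Tran, Espinoza, Achebe, Haddad, Saleh.

Espinoza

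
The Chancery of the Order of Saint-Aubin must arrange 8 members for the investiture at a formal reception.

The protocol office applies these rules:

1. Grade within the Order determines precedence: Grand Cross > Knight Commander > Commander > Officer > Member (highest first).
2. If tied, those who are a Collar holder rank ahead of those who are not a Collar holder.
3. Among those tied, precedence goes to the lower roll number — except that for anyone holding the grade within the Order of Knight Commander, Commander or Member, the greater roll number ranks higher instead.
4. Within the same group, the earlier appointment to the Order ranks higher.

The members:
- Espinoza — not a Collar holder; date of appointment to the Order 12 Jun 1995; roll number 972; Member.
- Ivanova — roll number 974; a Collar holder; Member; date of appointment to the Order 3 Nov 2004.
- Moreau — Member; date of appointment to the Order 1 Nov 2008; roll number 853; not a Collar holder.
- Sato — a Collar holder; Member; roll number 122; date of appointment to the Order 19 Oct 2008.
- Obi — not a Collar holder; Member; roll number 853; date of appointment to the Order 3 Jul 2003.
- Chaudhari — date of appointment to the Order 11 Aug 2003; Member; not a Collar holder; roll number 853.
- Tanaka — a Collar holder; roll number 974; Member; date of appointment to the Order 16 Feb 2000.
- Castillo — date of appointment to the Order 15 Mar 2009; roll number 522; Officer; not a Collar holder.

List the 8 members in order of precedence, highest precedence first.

By grade within the Order: Castillo (Officer); then Tanaka, Ivanova, Sato, Espinoza, Obi, Chaudhari and Moreau (Member).
Among Tanaka, Ivanova, Sato, Espinoza, Obi, Chaudhari and Moreau, a Collar holder before not a Collar holder: Tanaka, Ivanova and Sato (a Collar holder) before Espinoza, Obi, Chaudhari and Moreau (not a Collar holder).
Among Tanaka, Ivanova and Sato, by roll number (higher first) (reversed rule for this group): Tanaka and Ivanova (974) before Sato (122).
Among Tanaka and Ivanova, by date of appointment to the Order (earlier first): Tanaka (16 Feb 2000) before Ivanova (3 Nov 2004).
Among Espinoza, Obi, Chaudhari and Moreau, by roll number (higher first) (reversed rule for this group): Espinoza (972) before Obi, Chaudhari and Moreau (853).
Among Obi, Chaudhari and Moreau, by date of appointment to the Order (earlier first): Obi (3 Jul 2003) before Chaudhari (11 Aug 2003) before Moreau (1 Nov 2008).
Full order: Castillo, Tanaka, Ivanova, Sato, Espinoza, Obi, Chaudhari, Moreau.

Castillo, Tanaka, Ivanova, Sato, Espinoza, Obi, Chaudhari, Moreau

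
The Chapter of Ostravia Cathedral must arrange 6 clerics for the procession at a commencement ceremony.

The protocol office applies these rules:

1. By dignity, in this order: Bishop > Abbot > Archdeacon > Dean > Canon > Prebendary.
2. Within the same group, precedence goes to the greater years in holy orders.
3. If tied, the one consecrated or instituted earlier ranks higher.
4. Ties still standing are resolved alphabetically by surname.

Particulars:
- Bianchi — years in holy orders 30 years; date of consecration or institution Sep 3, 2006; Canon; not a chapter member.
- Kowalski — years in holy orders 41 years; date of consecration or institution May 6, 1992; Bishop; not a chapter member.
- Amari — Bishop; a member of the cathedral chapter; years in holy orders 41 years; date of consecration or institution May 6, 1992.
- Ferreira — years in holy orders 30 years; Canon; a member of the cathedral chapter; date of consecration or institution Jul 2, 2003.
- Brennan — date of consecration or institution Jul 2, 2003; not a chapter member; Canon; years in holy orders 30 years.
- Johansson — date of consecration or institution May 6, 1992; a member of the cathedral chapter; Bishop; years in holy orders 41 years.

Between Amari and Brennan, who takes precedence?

Amari

By dignity: Amari, Johansson and Kowalski (Bishop); then Brennan, Ferreira and Bianchi (Canon).
Amari, Johansson and Kowalski all have years in holy orders 41 years, so the next rule applies.
Amari, Johansson and Kowalski all have date of consecration or institution May 6, 1992, so the next rule applies.
Among Amari, Johansson and Kowalski, alphabetically by surname: Amari before Johansson before Kowalski.
Brennan, Ferreira and Bianchi all have years in holy orders 30 years, so the next rule applies.
Among Brennan, Ferreira and Bianchi, by date of consecration or institution (earlier first): Brennan and Ferreira (Jul 2, 2003) before Bianchi (Sep 3, 2006).
Among Brennan and Ferreira, alphabetically by surname: Brennan before Ferreira.
So Amari takes precedence.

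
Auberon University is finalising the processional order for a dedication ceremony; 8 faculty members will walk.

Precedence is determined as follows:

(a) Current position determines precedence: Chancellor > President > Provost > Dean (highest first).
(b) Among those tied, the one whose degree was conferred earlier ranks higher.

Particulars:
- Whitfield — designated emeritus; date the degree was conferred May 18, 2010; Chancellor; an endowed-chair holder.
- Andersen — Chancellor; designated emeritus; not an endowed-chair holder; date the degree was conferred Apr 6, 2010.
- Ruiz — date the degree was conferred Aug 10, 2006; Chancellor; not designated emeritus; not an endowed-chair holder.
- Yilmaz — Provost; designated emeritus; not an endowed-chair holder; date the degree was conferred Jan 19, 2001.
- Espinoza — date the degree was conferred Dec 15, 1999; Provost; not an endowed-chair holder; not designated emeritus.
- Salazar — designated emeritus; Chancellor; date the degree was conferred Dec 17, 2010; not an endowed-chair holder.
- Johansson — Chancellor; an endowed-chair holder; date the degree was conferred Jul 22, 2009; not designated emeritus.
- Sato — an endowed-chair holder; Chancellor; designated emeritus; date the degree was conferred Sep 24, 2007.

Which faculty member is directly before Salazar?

Whitfield

By current position: Ruiz, Sato, Johansson, Andersen, Whitfield and Salazar (Chancellor); then Espinoza and Yilmaz (Provost).
Among Ruiz, Sato, Johansson, Andersen, Whitfield and Salazar, by date the degree was conferred (earlier first): Ruiz (Aug 10, 2006) before Sato (Sep 24, 2007) before Johansson (Jul 22, 2009) before Andersen (Apr 6, 2010) before Whitfield (May 18, 2010) before Salazar (Dec 17, 2010).
Among Espinoza and Yilmaz, by date the degree was conferred (earlier first): Espinoza (Dec 15, 1999) before Yilmaz (Jan 19, 2001).
Order: Ruiz, Sato, Johansson, Andersen, Whitfield, Salazar, Espinoza, Yilmaz.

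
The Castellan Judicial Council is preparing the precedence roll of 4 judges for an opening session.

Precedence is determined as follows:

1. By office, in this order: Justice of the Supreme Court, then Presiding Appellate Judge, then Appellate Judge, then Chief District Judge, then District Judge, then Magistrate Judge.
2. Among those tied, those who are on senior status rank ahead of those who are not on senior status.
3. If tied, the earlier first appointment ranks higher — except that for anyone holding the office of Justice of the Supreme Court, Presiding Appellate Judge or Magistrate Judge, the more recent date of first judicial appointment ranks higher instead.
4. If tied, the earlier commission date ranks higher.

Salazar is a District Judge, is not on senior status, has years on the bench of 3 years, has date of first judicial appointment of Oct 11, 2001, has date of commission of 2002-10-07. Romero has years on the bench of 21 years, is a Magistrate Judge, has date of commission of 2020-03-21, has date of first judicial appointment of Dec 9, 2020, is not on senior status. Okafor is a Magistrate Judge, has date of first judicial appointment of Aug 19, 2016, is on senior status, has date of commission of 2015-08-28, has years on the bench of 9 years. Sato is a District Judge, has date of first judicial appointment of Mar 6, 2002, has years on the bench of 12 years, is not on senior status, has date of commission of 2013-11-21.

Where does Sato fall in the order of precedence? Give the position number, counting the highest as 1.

By office: Salazar and Sato (District Judge); then Okafor and Romero (Magistrate Judge).
Salazar and Sato are each not on senior status, so the next rule applies.
Among Salazar and Sato, by date of first judicial appointment (earlier first): Salazar (Oct 11, 2001) before Sato (Mar 6, 2002).
Among Okafor and Romero, on senior status before not on senior status: Okafor (on senior status) before Romero (not on senior status).
Order: Salazar, Sato, Okafor, Romero. So position 2.

2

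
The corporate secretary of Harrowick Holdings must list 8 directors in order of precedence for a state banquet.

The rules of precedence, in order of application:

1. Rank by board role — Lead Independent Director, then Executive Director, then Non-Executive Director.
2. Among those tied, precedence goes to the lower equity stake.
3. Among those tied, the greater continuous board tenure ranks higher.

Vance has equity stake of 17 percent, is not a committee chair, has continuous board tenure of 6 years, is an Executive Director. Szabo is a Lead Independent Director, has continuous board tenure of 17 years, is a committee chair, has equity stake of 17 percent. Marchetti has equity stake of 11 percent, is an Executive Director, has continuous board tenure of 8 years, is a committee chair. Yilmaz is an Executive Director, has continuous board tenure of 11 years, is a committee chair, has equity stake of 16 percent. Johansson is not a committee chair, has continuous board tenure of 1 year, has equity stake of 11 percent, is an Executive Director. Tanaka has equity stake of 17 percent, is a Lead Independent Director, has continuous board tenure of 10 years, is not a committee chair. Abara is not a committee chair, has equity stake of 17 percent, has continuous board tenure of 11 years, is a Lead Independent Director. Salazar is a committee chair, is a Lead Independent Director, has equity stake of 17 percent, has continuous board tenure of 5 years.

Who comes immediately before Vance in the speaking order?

By board role: Szabo, Abara, Tanaka and Salazar (Lead Independent Director); then Marchetti, Johansson, Yilmaz and Vance (Executive Director).
Szabo, Abara, Tanaka and Salazar all have equity stake 17 percent, so the next rule applies.
Among Szabo, Abara, Tanaka and Salazar, by continuous board tenure (higher first): Szabo (17 years) before Abara (11 years) before Tanaka (10 years) before Salazar (5 years).
Among Marchetti, Johansson, Yilmaz and Vance, by equity stake (lower first): Marchetti and Johansson (11 percent) before Yilmaz (16 percent) before Vance (17 percent).
Among Marchetti and Johansson, by continuous board tenure (higher first): Marchetti (8 years) before Johansson (1 year).
Order: Szabo, Abara, Tanaka, Salazar, Marchetti, Johansson, Yilmaz, Vance.

Yilmaz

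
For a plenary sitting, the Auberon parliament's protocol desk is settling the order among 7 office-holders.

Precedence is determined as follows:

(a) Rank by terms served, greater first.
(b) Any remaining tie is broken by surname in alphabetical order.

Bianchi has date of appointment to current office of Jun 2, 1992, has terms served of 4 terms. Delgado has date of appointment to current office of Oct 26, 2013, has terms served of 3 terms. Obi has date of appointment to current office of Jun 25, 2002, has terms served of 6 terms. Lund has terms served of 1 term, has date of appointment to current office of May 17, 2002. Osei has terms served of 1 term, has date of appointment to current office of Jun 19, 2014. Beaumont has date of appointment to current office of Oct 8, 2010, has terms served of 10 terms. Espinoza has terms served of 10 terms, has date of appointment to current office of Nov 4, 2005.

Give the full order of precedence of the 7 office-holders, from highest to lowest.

By terms served (higher first): Beaumont and Espinoza (both 10 terms); then Obi (6 terms); then Bianchi (4 terms); then Delgado (3 terms); then Lund and Osei (both 1 term).
Among Beaumont and Espinoza, alphabetically by surname: Beaumont before Espinoza.
Among Lund and Osei, alphabetically by surname: Lund before Osei.
Full order: Beaumont, Espinoza, Obi, Bianchi, Delgado, Lund, Osei.

Beaumont, Espinoza, Obi, Bianchi, Delgado, Lund, Osei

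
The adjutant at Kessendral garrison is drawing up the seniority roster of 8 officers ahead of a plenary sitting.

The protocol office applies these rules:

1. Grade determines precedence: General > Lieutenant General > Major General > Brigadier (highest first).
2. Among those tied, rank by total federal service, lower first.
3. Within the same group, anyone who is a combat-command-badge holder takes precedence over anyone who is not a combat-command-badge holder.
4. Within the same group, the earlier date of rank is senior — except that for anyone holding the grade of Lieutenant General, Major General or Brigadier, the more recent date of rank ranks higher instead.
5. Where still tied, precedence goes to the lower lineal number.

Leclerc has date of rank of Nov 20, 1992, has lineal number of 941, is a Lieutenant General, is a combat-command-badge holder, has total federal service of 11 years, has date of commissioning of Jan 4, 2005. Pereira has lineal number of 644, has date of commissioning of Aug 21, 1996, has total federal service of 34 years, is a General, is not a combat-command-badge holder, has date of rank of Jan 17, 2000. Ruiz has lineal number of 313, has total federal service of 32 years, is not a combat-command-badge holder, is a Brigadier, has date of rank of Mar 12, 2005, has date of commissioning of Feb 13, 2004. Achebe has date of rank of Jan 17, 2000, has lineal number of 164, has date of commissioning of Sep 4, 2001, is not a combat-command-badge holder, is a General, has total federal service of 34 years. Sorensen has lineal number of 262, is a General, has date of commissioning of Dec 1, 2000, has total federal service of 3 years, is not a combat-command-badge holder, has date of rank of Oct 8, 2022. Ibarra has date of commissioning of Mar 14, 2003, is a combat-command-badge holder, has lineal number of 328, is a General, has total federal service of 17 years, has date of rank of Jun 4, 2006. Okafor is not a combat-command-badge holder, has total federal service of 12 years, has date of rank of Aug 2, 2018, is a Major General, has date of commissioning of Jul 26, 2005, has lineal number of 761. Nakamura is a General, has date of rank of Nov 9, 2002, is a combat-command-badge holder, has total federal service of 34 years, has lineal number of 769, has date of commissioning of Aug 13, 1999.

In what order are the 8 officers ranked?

Sorensen, Ibarra, Nakamura, Achebe, Pereira, Leclerc, Okafor, Ruiz

By grade: Sorensen, Ibarra, Nakamura, Achebe and Pereira (General); then Leclerc (Lieutenant General); then Okafor (Major General); then Ruiz (Brigadier).
Among Sorensen, Ibarra, Nakamura, Achebe and Pereira, by total federal service (lower first): Sorensen (3 years) before Ibarra (17 years) before Nakamura, Achebe and Pereira (34 years).
Among Nakamura, Achebe and Pereira, a combat-command-badge holder before not a combat-command-badge holder: Nakamura (a combat-command-badge holder) before Achebe and Pereira (not a combat-command-badge holder).
Achebe and Pereira both have date of rank Jan 17, 2000, so the next rule applies.
Among Achebe and Pereira, by lineal number (lower first): Achebe (164) before Pereira (644).
Full order: Sorensen, Ibarra, Nakamura, Achebe, Pereira, Leclerc, Okafor, Ruiz.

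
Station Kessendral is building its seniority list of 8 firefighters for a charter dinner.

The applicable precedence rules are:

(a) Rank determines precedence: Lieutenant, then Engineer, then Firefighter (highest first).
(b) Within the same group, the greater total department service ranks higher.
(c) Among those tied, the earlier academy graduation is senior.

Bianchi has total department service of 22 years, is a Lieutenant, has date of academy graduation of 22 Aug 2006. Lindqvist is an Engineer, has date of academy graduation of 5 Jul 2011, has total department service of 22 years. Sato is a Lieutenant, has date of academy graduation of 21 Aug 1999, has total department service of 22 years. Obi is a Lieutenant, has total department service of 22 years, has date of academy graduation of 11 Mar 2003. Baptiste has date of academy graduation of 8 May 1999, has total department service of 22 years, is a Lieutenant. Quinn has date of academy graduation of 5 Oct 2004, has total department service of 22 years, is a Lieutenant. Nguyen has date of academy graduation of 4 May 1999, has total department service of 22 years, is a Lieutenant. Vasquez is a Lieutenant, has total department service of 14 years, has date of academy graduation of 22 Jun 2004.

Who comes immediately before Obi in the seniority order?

Sato

By rank: Nguyen, Baptiste, Sato, Obi, Quinn, Bianchi and Vasquez (Lieutenant); then Lindqvist (Engineer).
Among Nguyen, Baptiste, Sato, Obi, Quinn, Bianchi and Vasquez, by total department service (higher first): Nguyen, Baptiste, Sato, Obi, Quinn and Bianchi (22 years) before Vasquez (14 years).
Among Nguyen, Baptiste, Sato, Obi, Quinn and Bianchi, by date of academy graduation (earlier first): Nguyen (4 May 1999) before Baptiste (8 May 1999) before Sato (21 Aug 1999) before Obi (11 Mar 2003) before Quinn (5 Oct 2004) before Bianchi (22 Aug 2006).
Order: Nguyen, Baptiste, Sato, Obi, Quinn, Bianchi, Vasquez, Lindqvist.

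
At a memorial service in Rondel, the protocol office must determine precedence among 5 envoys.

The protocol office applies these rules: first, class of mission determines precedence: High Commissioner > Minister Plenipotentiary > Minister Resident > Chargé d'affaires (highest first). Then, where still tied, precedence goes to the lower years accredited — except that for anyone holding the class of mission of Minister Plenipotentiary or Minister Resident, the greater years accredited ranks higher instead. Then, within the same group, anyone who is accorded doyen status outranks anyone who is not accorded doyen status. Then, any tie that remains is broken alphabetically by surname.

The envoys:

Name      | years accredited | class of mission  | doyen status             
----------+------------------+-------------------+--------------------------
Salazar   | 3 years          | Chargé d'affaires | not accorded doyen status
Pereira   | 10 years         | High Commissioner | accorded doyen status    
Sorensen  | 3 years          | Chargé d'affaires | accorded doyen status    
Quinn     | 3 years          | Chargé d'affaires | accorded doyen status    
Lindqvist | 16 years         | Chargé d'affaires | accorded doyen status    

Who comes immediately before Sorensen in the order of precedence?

By class of mission: Pereira (High Commissioner); then Quinn, Sorensen, Salazar and Lindqvist (Chargé d'affaires).
Among Quinn, Sorensen, Salazar and Lindqvist, by years accredited (lower first): Quinn, Sorensen and Salazar (3 years) before Lindqvist (16 years).
Among Quinn, Sorensen and Salazar, accorded doyen status before not accorded doyen status: Quinn and Sorensen (accorded doyen status) before Salazar (not accorded doyen status).
Among Quinn and Sorensen, alphabetically by surname: Quinn before Sorensen.
Order: Pereira, Quinn, Sorensen, Salazar, Lindqvist.

Quinn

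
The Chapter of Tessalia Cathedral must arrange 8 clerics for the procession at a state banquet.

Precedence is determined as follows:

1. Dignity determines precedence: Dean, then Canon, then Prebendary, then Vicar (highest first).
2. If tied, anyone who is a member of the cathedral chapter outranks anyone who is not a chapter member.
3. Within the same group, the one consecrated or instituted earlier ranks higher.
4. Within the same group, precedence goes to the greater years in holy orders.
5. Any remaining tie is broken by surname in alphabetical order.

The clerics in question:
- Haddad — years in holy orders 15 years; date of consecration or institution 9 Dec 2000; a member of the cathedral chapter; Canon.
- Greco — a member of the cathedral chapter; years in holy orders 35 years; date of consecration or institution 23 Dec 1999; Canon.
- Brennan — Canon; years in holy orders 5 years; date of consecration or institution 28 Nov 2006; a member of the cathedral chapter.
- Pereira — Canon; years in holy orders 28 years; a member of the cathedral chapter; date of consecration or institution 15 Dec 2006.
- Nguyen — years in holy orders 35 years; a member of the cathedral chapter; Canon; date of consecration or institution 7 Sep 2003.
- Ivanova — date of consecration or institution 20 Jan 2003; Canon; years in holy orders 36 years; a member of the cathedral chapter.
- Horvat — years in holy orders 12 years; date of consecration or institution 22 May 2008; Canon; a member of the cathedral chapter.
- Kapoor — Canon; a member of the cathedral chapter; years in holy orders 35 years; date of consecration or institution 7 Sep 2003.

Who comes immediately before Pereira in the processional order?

Brennan

By dignity: Greco, Haddad, Ivanova, Kapoor, Nguyen, Brennan, Pereira and Horvat (Canon).
Greco, Haddad, Ivanova, Kapoor, Nguyen, Brennan, Pereira and Horvat are each a member of the cathedral chapter, so the next rule applies.
Among Greco, Haddad, Ivanova, Kapoor, Nguyen, Brennan, Pereira and Horvat, by date of consecration or institution (earlier first): Greco (23 Dec 1999) before Haddad (9 Dec 2000) before Ivanova (20 Jan 2003) before Kapoor and Nguyen (7 Sep 2003) before Brennan (28 Nov 2006) before Pereira (15 Dec 2006) before Horvat (22 May 2008).
Kapoor and Nguyen both have years in holy orders 35 years, so the next rule applies.
Among Kapoor and Nguyen, alphabetically by surname: Kapoor before Nguyen.
Order: Greco, Haddad, Ivanova, Kapoor, Nguyen, Brennan, Pereira, Horvat.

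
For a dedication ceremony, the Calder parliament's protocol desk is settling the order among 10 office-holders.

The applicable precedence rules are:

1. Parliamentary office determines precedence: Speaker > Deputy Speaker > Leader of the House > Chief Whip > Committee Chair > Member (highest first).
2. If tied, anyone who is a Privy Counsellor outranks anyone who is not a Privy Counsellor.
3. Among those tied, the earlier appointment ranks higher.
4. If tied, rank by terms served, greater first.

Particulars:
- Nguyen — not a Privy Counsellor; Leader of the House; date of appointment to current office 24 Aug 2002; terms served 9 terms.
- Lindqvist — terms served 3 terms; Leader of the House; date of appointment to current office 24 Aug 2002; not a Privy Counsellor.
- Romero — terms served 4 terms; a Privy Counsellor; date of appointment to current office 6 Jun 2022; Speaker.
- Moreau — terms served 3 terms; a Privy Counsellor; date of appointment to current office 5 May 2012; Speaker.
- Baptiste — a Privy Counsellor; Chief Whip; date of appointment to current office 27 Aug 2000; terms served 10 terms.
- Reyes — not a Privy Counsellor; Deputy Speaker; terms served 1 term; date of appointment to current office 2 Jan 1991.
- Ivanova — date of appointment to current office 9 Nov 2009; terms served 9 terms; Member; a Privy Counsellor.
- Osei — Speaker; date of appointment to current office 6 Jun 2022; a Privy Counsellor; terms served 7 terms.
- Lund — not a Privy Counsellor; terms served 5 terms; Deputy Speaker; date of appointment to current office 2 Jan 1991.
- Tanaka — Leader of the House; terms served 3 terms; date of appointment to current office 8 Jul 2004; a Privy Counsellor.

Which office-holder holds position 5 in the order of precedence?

Reyes

By parliamentary office: Moreau, Osei and Romero (Speaker); then Lund and Reyes (Deputy Speaker); then Tanaka, Nguyen and Lindqvist (Leader of the House); then Baptiste (Chief Whip); then Ivanova (Member).
Moreau, Osei and Romero are each a Privy Counsellor, so the next rule applies.
Among Moreau, Osei and Romero, by date of appointment to current office (earlier first): Moreau (5 May 2012) before Osei and Romero (6 Jun 2022).
Among Osei and Romero, by terms served (higher first): Osei (7 terms) before Romero (4 terms).
Lund and Reyes are each not a Privy Counsellor, so the next rule applies.
Lund and Reyes both have date of appointment to current office 2 Jan 1991, so the next rule applies.
Among Lund and Reyes, by terms served (higher first): Lund (5 terms) before Reyes (1 term).
Among Tanaka, Nguyen and Lindqvist, a Privy Counsellor before not a Privy Counsellor: Tanaka (a Privy Counsellor) before Nguyen and Lindqvist (not a Privy Counsellor).
Nguyen and Lindqvist both have date of appointment to current office 24 Aug 2002, so the next rule applies.
Among Nguyen and Lindqvist, by terms served (higher first): Nguyen (9 terms) before Lindqvist (3 terms).
Order: Moreau, Osei, Romero, Lund, Reyes, Tanaka, Nguyen, Lindqvist, Baptiste, Ivanova.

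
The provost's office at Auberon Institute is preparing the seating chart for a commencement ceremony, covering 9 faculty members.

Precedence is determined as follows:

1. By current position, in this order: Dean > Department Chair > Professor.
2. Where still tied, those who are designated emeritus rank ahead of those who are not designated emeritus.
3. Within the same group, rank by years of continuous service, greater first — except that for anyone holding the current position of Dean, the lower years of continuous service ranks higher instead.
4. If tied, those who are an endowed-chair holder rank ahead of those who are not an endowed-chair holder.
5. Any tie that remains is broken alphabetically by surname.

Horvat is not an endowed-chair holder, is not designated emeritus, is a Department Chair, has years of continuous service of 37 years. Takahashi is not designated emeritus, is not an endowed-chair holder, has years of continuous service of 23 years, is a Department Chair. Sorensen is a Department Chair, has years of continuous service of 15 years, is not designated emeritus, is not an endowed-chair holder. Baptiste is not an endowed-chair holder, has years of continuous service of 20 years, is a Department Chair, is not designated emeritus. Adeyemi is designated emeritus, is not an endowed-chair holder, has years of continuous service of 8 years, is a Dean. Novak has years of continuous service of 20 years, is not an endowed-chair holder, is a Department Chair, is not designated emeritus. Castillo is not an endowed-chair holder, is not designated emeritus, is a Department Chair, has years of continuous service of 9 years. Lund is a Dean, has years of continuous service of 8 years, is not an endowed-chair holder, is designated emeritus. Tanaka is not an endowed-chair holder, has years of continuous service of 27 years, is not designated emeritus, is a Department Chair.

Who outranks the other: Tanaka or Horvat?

Horvat

By current position: Adeyemi and Lund (Dean); then Horvat, Tanaka, Takahashi, Baptiste, Novak, Sorensen and Castillo (Department Chair).
Adeyemi and Lund are each designated emeritus, so the next rule applies.
Adeyemi and Lund both have years of continuous service 8 years, so the next rule applies.
Adeyemi and Lund are each not an endowed-chair holder, so the next rule applies.
Among Adeyemi and Lund, alphabetically by surname: Adeyemi before Lund.
Horvat, Tanaka, Takahashi, Baptiste, Novak, Sorensen and Castillo are each not designated emeritus, so the next rule applies.
Among Horvat, Tanaka, Takahashi, Baptiste, Novak, Sorensen and Castillo, by years of continuous service (higher first): Horvat (37 years) before Tanaka (27 years) before Takahashi (23 years) before Baptiste and Novak (20 years) before Sorensen (15 years) before Castillo (9 years).
Baptiste and Novak are each not an endowed-chair holder, so the next rule applies.
Among Baptiste and Novak, alphabetically by surname: Baptiste before Novak.
So Horvat takes precedence.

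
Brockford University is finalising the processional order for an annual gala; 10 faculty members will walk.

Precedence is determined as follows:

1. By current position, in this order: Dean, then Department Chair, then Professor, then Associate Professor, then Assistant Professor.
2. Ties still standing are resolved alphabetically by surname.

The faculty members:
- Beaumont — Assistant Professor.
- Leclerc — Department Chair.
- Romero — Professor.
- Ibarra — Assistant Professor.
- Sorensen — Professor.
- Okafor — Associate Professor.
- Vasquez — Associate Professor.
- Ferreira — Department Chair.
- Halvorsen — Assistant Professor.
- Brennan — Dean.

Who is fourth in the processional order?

By current position: Brennan (Dean); then Ferreira and Leclerc (Department Chair); then Romero and Sorensen (Professor); then Okafor and Vasquez (Associate Professor); then Beaumont, Halvorsen and Ibarra (Assistant Professor).
Among Ferreira and Leclerc, alphabetically by surname: Ferreira before Leclerc.
Among Romero and Sorensen, alphabetically by surname: Romero before Sorensen.
Among Okafor and Vasquez, alphabetically by surname: Okafor before Vasquez.
Among Beaumont, Halvorsen and Ibarra, alphabetically by surname: Beaumont before Halvorsen before Ibarra.
Order: Brennan, Ferreira, Leclerc, Romero, Sorensen, Okafor, Vasquez, Beaumont, Halvorsen, Ibarra.

Romero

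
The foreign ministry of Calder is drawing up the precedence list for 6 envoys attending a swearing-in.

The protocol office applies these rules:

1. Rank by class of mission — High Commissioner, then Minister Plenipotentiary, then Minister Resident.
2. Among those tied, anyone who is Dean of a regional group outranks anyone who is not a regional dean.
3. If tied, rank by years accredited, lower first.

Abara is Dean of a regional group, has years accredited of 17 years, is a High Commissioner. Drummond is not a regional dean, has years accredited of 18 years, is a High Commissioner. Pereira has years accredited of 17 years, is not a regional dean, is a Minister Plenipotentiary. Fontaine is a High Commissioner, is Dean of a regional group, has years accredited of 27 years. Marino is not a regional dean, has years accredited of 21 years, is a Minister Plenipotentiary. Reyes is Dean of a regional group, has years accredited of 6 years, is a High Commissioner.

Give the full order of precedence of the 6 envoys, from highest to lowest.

By class of mission: Reyes, Abara, Fontaine and Drummond (High Commissioner); then Pereira and Marino (Minister Plenipotentiary).
Among Reyes, Abara, Fontaine and Drummond, Dean of a regional group before not a regional dean: Reyes, Abara and Fontaine (Dean of a regional group) before Drummond (not a regional dean).
Among Reyes, Abara and Fontaine, by years accredited (lower first): Reyes (6 years) before Abara (17 years) before Fontaine (27 years).
Pereira and Marino are each not a regional dean, so the next rule applies.
Among Pereira and Marino, by years accredited (lower first): Pereira (17 years) before Marino (21 years).
Full order: Reyes, Abara, Fontaine, Drummond, Pereira, Marino.

Reyes, Abara, Fontaine, Drummond, Pereira, Marino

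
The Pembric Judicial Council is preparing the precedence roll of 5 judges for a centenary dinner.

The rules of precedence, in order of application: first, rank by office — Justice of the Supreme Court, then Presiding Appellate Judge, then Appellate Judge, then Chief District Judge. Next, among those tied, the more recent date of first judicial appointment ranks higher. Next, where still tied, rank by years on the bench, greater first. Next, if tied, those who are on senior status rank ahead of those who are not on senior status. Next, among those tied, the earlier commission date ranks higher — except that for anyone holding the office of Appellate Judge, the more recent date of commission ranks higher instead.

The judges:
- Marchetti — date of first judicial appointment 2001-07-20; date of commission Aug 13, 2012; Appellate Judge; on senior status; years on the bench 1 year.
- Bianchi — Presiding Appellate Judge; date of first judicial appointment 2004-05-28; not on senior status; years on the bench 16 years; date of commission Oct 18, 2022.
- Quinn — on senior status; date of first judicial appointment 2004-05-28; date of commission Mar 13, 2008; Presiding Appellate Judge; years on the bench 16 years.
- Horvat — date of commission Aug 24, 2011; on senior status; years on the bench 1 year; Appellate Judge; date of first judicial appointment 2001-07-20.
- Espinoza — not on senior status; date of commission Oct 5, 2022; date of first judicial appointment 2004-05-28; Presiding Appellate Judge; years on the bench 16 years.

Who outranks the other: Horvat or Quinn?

By office: Quinn, Espinoza and Bianchi (Presiding Appellate Judge); then Marchetti and Horvat (Appellate Judge).
Quinn, Espinoza and Bianchi all have date of first judicial appointment 2004-05-28, so the next rule applies.
Quinn, Espinoza and Bianchi all have years on the bench 16 years, so the next rule applies.
Among Quinn, Espinoza and Bianchi, on senior status before not on senior status: Quinn (on senior status) before Espinoza and Bianchi (not on senior status).
Among Espinoza and Bianchi, by date of commission (earlier first): Espinoza (Oct 5, 2022) before Bianchi (Oct 18, 2022).
Marchetti and Horvat both have date of first judicial appointment 2001-07-20, so the next rule applies.
Marchetti and Horvat both have years on the bench 1 year, so the next rule applies.
Marchetti and Horvat are each on senior status, so the next rule applies.
Among Marchetti and Horvat, by date of commission (later first) (reversed rule for this group): Marchetti (Aug 13, 2012) before Horvat (Aug 24, 2011).
So Quinn takes precedence.

Quinn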